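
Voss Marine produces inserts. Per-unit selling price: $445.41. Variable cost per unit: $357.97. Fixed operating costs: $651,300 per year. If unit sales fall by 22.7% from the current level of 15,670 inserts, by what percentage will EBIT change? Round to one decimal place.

Total contribution margin = 15,670 × $87.44 = $1,370,184.80.
Operating income = contribution − fixed costs = $1,370,184.80 − $651,300 = $718,884.80.
Degree of operating leverage = $1,370,184.80 / $718,884.80 = 1.9060.
Operating income changes by 1.9060 × -22.7% = -43.3%.

-43.3%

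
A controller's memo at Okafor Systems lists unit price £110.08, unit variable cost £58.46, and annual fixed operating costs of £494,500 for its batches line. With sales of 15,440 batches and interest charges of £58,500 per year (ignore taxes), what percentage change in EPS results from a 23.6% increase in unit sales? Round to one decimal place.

Total contribution margin = 15,440 × £51.62 = £797,012.80.
Operating income = contribution − fixed costs = £797,012.80 − £494,500 = £302,512.80.
After interest of £58,500.00, pre-tax earnings = £244,012.80.
DCL = total CM / (EBIT − I) = £797,012.80 / £244,012.80 = 3.2663.
%ΔEPS = DCL × %ΔSales = 3.2663 × +23.6% = +77.1%.

+77.1%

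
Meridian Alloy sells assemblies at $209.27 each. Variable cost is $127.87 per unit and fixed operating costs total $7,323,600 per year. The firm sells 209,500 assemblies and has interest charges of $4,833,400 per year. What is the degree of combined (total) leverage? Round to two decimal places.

Contribution at this volume is 209,500 × $81.40 = $17,053,300.00.
Operating income = contribution − fixed costs = $17,053,300.00 − $7,323,600 = $9,729,700.00. Interest = $4,833,400.00.
DOL = $17,053,300.00 ÷ $9,729,700.00 = 1.7527; DFL = $9,729,700.00 ÷ $4,896,300.00 = 1.9872.
DCL = DOL × DFL = 1.7527 × 1.9872 = 3.4830.

3.48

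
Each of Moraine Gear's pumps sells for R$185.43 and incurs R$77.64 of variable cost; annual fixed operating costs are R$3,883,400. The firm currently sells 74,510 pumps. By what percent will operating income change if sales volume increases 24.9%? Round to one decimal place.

At 74,510 units, contribution = 74,510 × R$107.79 = R$8,031,432.90.
Operating income = contribution − fixed costs = R$8,031,432.90 − R$3,883,400 = R$4,148,032.90.
DOL = contribution ÷ EBIT = R$8,031,432.90 ÷ R$4,148,032.90 = 1.9362.
Operating income changes by 1.9362 × +24.9% = +48.2%.

+48.2%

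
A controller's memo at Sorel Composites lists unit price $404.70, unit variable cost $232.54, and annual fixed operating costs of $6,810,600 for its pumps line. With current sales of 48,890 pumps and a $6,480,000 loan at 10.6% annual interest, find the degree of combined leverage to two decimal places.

Contribution at this volume is 48,890 × $172.16 = $8,416,902.40.
Operating income = contribution − fixed costs = $8,416,902.40 − $6,810,600 = $1,606,302.40. Interest = $686,880.00, so EBIT − I = $919,422.40.
DCL = contribution ÷ (EBIT − I) = $8,416,902.40 ÷ $919,422.40 = 9.1546.

9.15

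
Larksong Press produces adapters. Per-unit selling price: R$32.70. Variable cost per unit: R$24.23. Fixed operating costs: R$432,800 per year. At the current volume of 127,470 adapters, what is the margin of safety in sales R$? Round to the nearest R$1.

R$2,497,365

Contribution margin per unit = R$32.70 − R$24.23 = R$8.47. Break-even units = R$432,800 ÷ R$8.47 = 51,097.99; break-even revenue = 51,097.99 × R$32.70 = R$1,670,904.37.
Actual sales revenue = 127,470 × R$32.70 = R$4,168,269.00.
Margin of safety = R$4,168,269.00 − R$1,670,904.37 = R$2,497,365.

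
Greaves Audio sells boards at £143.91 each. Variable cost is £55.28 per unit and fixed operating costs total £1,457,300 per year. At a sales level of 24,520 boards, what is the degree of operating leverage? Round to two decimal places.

Contribution at this volume is 24,520 × £88.63 = £2,173,207.60.
EBIT = £2,173,207.60 − £1,457,300 = £715,907.60.
Degree of operating leverage = £2,173,207.60 / £715,907.60 = 3.0356.

3.04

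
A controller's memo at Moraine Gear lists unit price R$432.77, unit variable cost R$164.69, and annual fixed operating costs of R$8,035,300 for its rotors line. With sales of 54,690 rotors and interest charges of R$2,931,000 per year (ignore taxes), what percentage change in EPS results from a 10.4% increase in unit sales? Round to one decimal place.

At 54,690 units, contribution = 54,690 × R$268.08 = R$14,661,295.20.
Subtracting fixed costs: EBIT = R$14,661,295.20 − R$8,035,300 = R$6,625,995.20.
After interest of R$2,931,000.00, pre-tax earnings = R$3,694,995.20.
DCL = total CM / (EBIT − I) = R$14,661,295.20 / R$3,694,995.20 = 3.9679.
%ΔEPS = DCL × %ΔSales = 3.9679 × +10.4% = +41.3%.

+41.3%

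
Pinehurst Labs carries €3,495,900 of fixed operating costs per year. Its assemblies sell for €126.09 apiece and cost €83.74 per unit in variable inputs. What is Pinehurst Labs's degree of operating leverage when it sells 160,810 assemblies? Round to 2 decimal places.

Total contribution margin = 160,810 × €42.35 = €6,810,303.50.
Subtracting fixed costs: EBIT = €6,810,303.50 − €3,495,900 = €3,314,403.50.
So DOL = total CM / EBIT = €6,810,303.50 / €3,314,403.50 = 2.0548.

2.05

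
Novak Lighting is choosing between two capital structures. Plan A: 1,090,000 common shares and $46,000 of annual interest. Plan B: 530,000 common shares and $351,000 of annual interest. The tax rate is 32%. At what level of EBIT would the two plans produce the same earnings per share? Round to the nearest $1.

At indifference, (EBIT − 46,000)(1 − t)/1,090,000 = (EBIT − 351,000)(1 − t)/530,000.
Cancelling (1 − t) and cross-multiplying: 530,000·(EBIT − 46,000) = 1,090,000·(EBIT − 351,000).
EBIT × (1,090,000 − 530,000) = 351,000 × 1,090,000 − 46,000 × 530,000 = 358,210,000,000, so EBIT = 358,210,000,000 ÷ 560,000 = 639,660.71.

$639,661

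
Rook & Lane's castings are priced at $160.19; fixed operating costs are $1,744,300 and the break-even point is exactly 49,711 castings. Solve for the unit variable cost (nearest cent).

At break-even, FC = Q × (P − VC), so P − VC = $1,744,300 ÷ 49,711 = $35.0888.
Hence VC = price − CM = $160.19 − $35.0888 = $125.10.

$125.10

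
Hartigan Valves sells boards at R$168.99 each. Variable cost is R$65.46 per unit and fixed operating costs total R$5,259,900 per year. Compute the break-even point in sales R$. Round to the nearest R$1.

R$8,585,632

CM per unit = R$168.99 − R$65.46 = R$103.53; CM ratio = R$103.53 / R$168.99 = 0.6126.
Break-even sales = FC ÷ CM ratio = R$5,259,900 × R$168.99 / R$103.53 = R$8,585,632.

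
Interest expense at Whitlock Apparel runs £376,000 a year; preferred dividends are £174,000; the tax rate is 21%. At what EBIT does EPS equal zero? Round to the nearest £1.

£596,253

Grossing the preferred dividend up to pre-tax terms: £174,000 / (1 − 0.21) = £220,253.16.
EPS = 0 when EBIT covers interest plus the pre-tax preferred burden: £376,000 + £220,253.16 = £596,253.16.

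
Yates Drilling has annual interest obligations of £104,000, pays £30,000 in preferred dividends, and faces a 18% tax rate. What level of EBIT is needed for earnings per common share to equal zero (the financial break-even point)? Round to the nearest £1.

£140,585

Preferred dividends are paid after tax, so their pre-tax equivalent is £30,000 ÷ (1 − 0.18) = £36,585.37.
Financial break-even EBIT = interest + D_p ÷ (1 − t) = £104,000 + £36,585.37 = £140,585.37.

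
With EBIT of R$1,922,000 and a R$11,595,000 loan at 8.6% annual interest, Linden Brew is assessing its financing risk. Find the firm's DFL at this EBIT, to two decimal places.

Interest = R$997,170.00.
Degree of financial leverage = EBIT / (EBIT − interest) = R$1,922,000 / R$924,830.00 = 2.0782.

2.08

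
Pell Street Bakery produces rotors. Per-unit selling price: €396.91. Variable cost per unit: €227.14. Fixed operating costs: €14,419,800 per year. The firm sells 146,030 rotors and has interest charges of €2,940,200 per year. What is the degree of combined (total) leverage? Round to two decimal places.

At 146,030 units, contribution = 146,030 × €169.77 = €24,791,513.10.
Operating income = contribution − fixed costs = €24,791,513.10 − €14,419,800 = €10,371,713.10. Interest = €2,940,200.00.
DOL = €24,791,513.10 ÷ €10,371,713.10 = 2.3903; DFL = €10,371,713.10 ÷ €7,431,513.10 = 1.3956.
DCL = DOL × DFL = 2.3903 × 1.3956 = 3.3359.

3.34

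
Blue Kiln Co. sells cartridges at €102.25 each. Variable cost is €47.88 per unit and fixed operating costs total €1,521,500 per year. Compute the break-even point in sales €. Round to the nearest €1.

€2,861,383

Contribution margin per unit = €102.25 − €47.88 = €54.37, a CM ratio of €54.37 ÷ €102.25 = 0.5317.
Break-even sales = FC ÷ CM ratio = €1,521,500 × €102.25 / €54.37 = €2,861,383.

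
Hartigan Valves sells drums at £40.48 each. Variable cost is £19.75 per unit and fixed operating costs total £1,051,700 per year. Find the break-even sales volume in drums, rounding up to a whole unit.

Unit CM = price − variable cost = £40.48 − £19.75 = £20.73.
Break-even volume = fixed costs ÷ CM per unit = £1,051,700 ÷ £20.73 = 50,733.24, so 50,734 drums.

50,734 drums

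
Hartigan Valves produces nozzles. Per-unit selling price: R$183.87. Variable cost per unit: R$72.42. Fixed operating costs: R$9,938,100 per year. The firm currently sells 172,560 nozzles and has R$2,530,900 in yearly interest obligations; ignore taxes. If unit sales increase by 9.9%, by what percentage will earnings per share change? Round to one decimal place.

+28.2%

At 172,560 units, contribution = 172,560 × R$111.45 = R$19,231,812.00.
Subtracting fixed costs: EBIT = R$19,231,812.00 − R$9,938,100 = R$9,293,712.00.
Interest = R$2,530,900.00, so EBIT − I = R$6,762,812.00.
DCL = total CM / (EBIT − I) = R$19,231,812.00 / R$6,762,812.00 = 2.8438.
EPS therefore changes by 2.8438 × (+9.9%) = +28.2%.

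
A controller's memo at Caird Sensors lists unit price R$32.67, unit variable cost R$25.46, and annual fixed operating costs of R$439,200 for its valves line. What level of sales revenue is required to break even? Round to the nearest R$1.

R$1,990,106

Contribution margin per unit = R$32.67 − R$25.46 = R$7.21, a CM ratio of R$7.21 ÷ R$32.67 = 0.2207.
Break-even sales = FC ÷ CM ratio = R$439,200 × R$32.67 / R$7.21 = R$1,990,106.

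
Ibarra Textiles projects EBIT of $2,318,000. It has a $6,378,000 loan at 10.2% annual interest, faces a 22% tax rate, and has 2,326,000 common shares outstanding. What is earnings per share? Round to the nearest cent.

$0.56

Interest = $650,556.00, so EBT = $2,318,000 − $650,556.00 = $1,667,444.00.
After tax at 22%: net income = $1,667,444.00 × 0.78 = $1,300,606.32.
Per share: $1,300,606.32 / 2,326,000 shares = $0.56.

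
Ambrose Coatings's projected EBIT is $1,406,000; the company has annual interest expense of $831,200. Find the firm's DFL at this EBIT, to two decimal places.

Annual interest charges come to $831,200.00.
DFL = EBIT ÷ (EBIT − I) = $1,406,000 ÷ ($1,406,000 − $831,200.00) = $1,406,000 ÷ $574,800.00 = 2.4461.

2.45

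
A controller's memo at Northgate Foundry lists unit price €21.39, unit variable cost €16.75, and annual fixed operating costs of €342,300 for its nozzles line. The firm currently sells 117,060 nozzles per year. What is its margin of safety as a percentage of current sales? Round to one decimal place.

37.0%

Contribution margin per unit = €21.39 − €16.75 = €4.64. Break-even units = €342,300 ÷ €4.64 = 73,771.55; break-even revenue = 73,771.55 × €21.39 = €1,577,973.49.
Current sales = 117,060 × €21.39 = €2,503,913.40.
Margin of safety = (€2,503,913.40 − €1,577,973.49) ÷ €2,503,913.40 = 37.0%.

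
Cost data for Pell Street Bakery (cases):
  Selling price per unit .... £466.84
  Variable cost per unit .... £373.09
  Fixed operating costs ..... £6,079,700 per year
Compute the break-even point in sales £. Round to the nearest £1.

Contribution margin per unit = £466.84 − £373.09 = £93.75, a CM ratio of £93.75 ÷ £466.84 = 0.2008.
Break-even revenue = fixed costs × price ÷ CM = £6,079,700 × £466.84 ÷ £93.75 = £30,274,636.

£30,274,636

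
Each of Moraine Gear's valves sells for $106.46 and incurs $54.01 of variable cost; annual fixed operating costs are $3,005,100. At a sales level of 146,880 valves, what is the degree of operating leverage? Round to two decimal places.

At 146,880 units, contribution = 146,880 × $52.45 = $7,703,856.00.
EBIT = $7,703,856.00 − $3,005,100 = $4,698,756.00.
So DOL = total CM / EBIT = $7,703,856.00 / $4,698,756.00 = 1.6396.

1.64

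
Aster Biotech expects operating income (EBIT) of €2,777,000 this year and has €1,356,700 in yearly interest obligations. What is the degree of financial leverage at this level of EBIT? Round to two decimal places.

Annual interest charges come to €1,356,700.00.
DFL = EBIT ÷ (EBIT − I) = €2,777,000 ÷ (€2,777,000 − €1,356,700.00) = €2,777,000 ÷ €1,420,300.00 = 1.9552.

1.96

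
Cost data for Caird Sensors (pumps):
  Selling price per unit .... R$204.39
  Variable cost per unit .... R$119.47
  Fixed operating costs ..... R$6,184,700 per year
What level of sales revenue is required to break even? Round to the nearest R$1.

CM per unit = R$204.39 − R$119.47 = R$84.92; CM ratio = R$84.92 / R$204.39 = 0.4155.
Break-even revenue = fixed costs × price ÷ CM = R$6,184,700 × R$204.39 ÷ R$84.92 = R$14,885,667.

R$14,885,667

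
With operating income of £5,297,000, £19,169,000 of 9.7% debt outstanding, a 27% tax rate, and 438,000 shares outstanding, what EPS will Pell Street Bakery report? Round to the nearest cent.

Pre-tax income = £5,297,000 − £1,859,393.00 = £3,437,607.00.
After tax at 27%: net income = £3,437,607.00 × 0.73 = £2,509,453.11.
EPS = £2,509,453.11 ÷ 438,000 = £5.73.

£5.73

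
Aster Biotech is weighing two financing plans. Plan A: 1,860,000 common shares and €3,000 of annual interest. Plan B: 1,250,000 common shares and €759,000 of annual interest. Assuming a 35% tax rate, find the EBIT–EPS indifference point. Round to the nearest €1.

€2,308,180

At indifference, (EBIT − 3,000)(1 − t)/1,860,000 = (EBIT − 759,000)(1 − t)/1,250,000.
Cancelling (1 − t) and cross-multiplying: 1,250,000·(EBIT − 3,000) = 1,860,000·(EBIT − 759,000).
EBIT × (1,860,000 − 1,250,000) = 759,000 × 1,860,000 − 3,000 × 1,250,000 = 1,407,990,000,000, so EBIT = 1,407,990,000,000 ÷ 610,000 = 2,308,180.33.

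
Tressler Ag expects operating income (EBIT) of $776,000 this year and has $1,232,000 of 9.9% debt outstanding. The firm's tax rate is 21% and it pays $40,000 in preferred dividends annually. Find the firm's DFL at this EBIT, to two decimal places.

1.29

Annual interest charges come to $121,968.00.
Pre-tax preferred-dividend burden = $40,000 ÷ (1 − 0.21) = $50,632.91.
DFL = EBIT ÷ [EBIT − I − D_p/(1−t)] = $776,000 ÷ [$776,000 − $121,968.00 − $50,632.91] = $776,000 ÷ $603,399.09 = 1.2860.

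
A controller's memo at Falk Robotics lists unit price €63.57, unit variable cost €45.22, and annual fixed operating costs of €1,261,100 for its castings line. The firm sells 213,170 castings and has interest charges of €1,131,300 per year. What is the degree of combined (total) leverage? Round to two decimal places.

At 213,170 units, contribution = 213,170 × €18.35 = €3,911,669.50.
Subtracting fixed costs: EBIT = €3,911,669.50 − €1,261,100 = €2,650,569.50. Interest = €1,131,300.00.
DOL = €3,911,669.50 ÷ €2,650,569.50 = 1.4758; DFL = €2,650,569.50 ÷ €1,519,269.50 = 1.7446.
DCL = DOL × DFL = 1.4758 × 1.7446 = 2.5747.

2.57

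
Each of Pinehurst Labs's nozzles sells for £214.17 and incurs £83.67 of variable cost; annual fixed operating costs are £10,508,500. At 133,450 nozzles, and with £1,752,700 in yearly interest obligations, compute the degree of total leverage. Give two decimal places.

3.38

Total contribution margin = 133,450 × £130.50 = £17,415,225.00.
Subtracting fixed costs: EBIT = £17,415,225.00 − £10,508,500 = £6,906,725.00. Interest = £1,752,700.00, so EBIT − I = £5,154,025.00.
DCL = contribution ÷ (EBIT − I) = £17,415,225.00 ÷ £5,154,025.00 = 3.3790.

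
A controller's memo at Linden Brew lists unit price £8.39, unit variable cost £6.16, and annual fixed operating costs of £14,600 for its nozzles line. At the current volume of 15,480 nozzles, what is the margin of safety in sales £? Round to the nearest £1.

Unit CM = price − variable cost = £8.39 − £6.16 = £2.23. Break-even units = £14,600 ÷ £2.23 = 6,547.09; break-even revenue = 6,547.09 × £8.39 = £54,930.04.
Current sales = 15,480 × £8.39 = £129,877.20.
Margin of safety = £129,877.20 − £54,930.04 = £74,947.

£74,947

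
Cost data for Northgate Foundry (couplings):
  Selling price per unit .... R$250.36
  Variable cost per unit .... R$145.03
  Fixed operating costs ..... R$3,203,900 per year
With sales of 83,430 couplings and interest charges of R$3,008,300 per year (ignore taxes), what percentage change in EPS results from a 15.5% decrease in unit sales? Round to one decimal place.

At 83,430 units, contribution = 83,430 × R$105.33 = R$8,787,681.90.
Operating income = contribution − fixed costs = R$8,787,681.90 − R$3,203,900 = R$5,583,781.90.
After interest of R$3,008,300.00, pre-tax earnings = R$2,575,481.90.
DCL = total CM / (EBIT − I) = R$8,787,681.90 / R$2,575,481.90 = 3.4121.
%ΔEPS = DCL × %ΔSales = 3.4121 × -15.5% = -52.9%.

-52.9%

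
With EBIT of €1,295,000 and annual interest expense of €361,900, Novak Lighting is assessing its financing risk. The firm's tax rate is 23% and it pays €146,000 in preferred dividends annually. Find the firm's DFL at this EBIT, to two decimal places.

1.74

Interest = €361,900.00.
Pre-tax preferred-dividend burden = €146,000 ÷ (1 − 0.23) = €189,610.39.
DFL = EBIT ÷ [EBIT − I − D_p/(1−t)] = €1,295,000 ÷ [€1,295,000 − €361,900.00 − €189,610.39] = €1,295,000 ÷ €743,489.61 = 1.7418.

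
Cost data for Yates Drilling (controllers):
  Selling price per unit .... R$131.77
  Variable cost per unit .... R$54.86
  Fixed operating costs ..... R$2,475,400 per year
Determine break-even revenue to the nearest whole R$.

Contribution margin per unit = R$131.77 − R$54.86 = R$76.91, a CM ratio of R$76.91 ÷ R$131.77 = 0.5837.
Break-even revenue = fixed costs × price ÷ CM = R$2,475,400 × R$131.77 ÷ R$76.91 = R$4,241,106.

R$4,241,106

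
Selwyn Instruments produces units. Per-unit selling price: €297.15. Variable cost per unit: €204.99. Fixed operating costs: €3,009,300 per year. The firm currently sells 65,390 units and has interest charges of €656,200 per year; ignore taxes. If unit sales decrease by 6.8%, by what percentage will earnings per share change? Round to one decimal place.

-17.4%

Contribution at this volume is 65,390 × €92.16 = €6,026,342.40.
Operating income = contribution − fixed costs = €6,026,342.40 − €3,009,300 = €3,017,042.40.
Interest = €656,200.00, so EBIT − I = €2,360,842.40.
Degree of combined leverage = contribution ÷ (EBIT − I) = €6,026,342.40 ÷ €2,360,842.40 = 2.5526.
%ΔEPS = DCL × %ΔSales = 2.5526 × -6.8% = -17.4%.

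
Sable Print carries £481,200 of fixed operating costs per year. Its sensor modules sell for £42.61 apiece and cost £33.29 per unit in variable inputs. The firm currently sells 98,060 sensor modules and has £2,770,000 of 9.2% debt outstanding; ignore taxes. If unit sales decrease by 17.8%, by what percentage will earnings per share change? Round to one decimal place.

Contribution at this volume is 98,060 × £9.32 = £913,919.20.
Subtracting fixed costs: EBIT = £913,919.20 − £481,200 = £432,719.20.
After interest of £254,840.00, pre-tax earnings = £177,879.20.
Degree of combined leverage = contribution ÷ (EBIT − I) = £913,919.20 ÷ £177,879.20 = 5.1379.
%ΔEPS = DCL × %ΔSales = 5.1379 × -17.8% = -91.5%.

-91.5%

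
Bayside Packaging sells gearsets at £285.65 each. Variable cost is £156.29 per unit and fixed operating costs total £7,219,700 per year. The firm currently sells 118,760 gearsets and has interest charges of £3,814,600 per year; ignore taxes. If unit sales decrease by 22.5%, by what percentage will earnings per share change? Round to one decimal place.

Contribution at this volume is 118,760 × £129.36 = £15,362,793.60.
Operating income = contribution − fixed costs = £15,362,793.60 − £7,219,700 = £8,143,093.60.
After interest of £3,814,600.00, pre-tax earnings = £4,328,493.60.
DCL = total CM / (EBIT − I) = £15,362,793.60 / £4,328,493.60 = 3.5492.
EPS therefore changes by 3.5492 × (-22.5%) = -79.9%.

-79.9%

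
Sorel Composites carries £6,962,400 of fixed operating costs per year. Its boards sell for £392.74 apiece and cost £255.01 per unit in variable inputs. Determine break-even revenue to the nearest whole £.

£19,853,430

CM per unit = £392.74 − £255.01 = £137.73; CM ratio = £137.73 / £392.74 = 0.3507.
Break-even revenue = fixed costs × price ÷ CM = £6,962,400 × £392.74 ÷ £137.73 = £19,853,430.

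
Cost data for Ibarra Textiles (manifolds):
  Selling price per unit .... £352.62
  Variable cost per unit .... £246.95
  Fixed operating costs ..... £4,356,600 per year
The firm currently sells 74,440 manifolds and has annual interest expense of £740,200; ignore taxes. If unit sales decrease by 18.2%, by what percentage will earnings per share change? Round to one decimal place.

Total contribution margin = 74,440 × £105.67 = £7,866,074.80.
EBIT = £7,866,074.80 − £4,356,600 = £3,509,474.80.
Interest = £740,200.00, so EBIT − I = £2,769,274.80.
DCL = total CM / (EBIT − I) = £7,866,074.80 / £2,769,274.80 = 2.8405.
EPS therefore changes by 2.8405 × (-18.2%) = -51.7%.

-51.7%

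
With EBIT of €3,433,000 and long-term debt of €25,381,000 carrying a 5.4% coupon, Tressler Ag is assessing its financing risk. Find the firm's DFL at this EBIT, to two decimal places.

Annual interest charges come to €1,370,574.00.
Degree of financial leverage = EBIT / (EBIT − interest) = €3,433,000 / €2,062,426.00 = 1.6645.

1.66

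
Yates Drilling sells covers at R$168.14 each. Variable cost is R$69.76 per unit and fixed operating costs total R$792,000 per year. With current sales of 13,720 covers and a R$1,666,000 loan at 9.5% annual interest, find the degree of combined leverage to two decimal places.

At 13,720 units, contribution = 13,720 × R$98.38 = R$1,349,773.60.
EBIT = R$1,349,773.60 − R$792,000 = R$557,773.60. Interest = R$158,270.00, so EBIT − I = R$399,503.60.
DCL = contribution ÷ (EBIT − I) = R$1,349,773.60 ÷ R$399,503.60 = 3.3786.

3.38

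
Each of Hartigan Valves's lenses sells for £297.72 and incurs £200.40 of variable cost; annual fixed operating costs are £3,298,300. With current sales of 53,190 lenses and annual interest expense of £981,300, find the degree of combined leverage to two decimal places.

At 53,190 units, contribution = 53,190 × £97.32 = £5,176,450.80.
EBIT = £5,176,450.80 − £3,298,300 = £1,878,150.80. Interest = £981,300.00.
DOL = £5,176,450.80 ÷ £1,878,150.80 = 2.7561; DFL = £1,878,150.80 ÷ £896,850.80 = 2.0942.
DCL = DOL × DFL = 2.7561 × 2.0942 = 5.7718.

5.77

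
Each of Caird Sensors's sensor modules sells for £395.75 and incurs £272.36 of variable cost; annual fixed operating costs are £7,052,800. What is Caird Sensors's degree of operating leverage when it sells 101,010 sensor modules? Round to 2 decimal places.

2.30

Total contribution margin = 101,010 × £123.39 = £12,463,623.90.
Operating income = contribution − fixed costs = £12,463,623.90 − £7,052,800 = £5,410,823.90.
DOL = contribution ÷ EBIT = £12,463,623.90 ÷ £5,410,823.90 = 2.3035.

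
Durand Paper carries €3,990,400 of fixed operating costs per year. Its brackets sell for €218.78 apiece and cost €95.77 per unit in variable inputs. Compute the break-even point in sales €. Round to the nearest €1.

Contribution margin per unit = €218.78 − €95.77 = €123.01, a CM ratio of €123.01 ÷ €218.78 = 0.5623.
Break-even revenue = fixed costs × price ÷ CM = €3,990,400 × €218.78 ÷ €123.01 = €7,097,144.

€7,097,144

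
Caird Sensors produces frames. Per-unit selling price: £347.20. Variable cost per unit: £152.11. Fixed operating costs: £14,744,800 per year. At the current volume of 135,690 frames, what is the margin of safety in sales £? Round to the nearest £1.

Unit CM = price − variable cost = £347.20 − £152.11 = £195.09. Break-even units = £14,744,800 ÷ £195.09 = 75,579.48; break-even revenue = 75,579.48 × £347.20 = £26,241,194.12.
Current sales = 135,690 × £347.20 = £47,111,568.00.
Margin of safety = £47,111,568.00 − £26,241,194.12 = £20,870,374.

£20,870,374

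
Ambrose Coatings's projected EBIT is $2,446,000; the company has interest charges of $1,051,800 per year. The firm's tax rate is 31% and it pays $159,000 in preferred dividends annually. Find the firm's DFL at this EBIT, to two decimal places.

2.10

Interest = $1,051,800.00.
Preferred dividends grossed up pre-tax: $159,000 / (1 − 0.31) = $230,434.78.
DFL = EBIT ÷ [EBIT − I − D_p/(1−t)] = $2,446,000 ÷ [$2,446,000 − $1,051,800.00 − $230,434.78] = $2,446,000 ÷ $1,163,765.22 = 2.1018.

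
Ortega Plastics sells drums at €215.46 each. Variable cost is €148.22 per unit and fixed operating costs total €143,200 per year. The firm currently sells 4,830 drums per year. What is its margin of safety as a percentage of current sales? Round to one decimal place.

55.9%

Unit CM = price − variable cost = €215.46 − €148.22 = €67.24. Break-even units = €143,200 ÷ €67.24 = 2,129.68; break-even revenue = 2,129.68 × €215.46 = €458,861.87.
Actual sales revenue = 4,830 × €215.46 = €1,040,671.80.
Margin of safety = (€1,040,671.80 − €458,861.87) ÷ €1,040,671.80 = 55.9%.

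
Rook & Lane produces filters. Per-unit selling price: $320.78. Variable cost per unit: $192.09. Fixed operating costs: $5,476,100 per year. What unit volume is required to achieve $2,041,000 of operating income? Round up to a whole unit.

58,413 filters

Each unit contributes $320.78 − $192.09 = $128.69.
Need Q such that Q × $128.69 − $5,476,100 = $2,041,000, i.e. Q = $7,517,100 / $128.69 = 58,412.46 → 58,413.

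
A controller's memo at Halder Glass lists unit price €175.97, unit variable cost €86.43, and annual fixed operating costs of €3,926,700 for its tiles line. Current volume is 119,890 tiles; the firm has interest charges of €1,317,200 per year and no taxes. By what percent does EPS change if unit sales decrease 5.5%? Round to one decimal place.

Contribution at this volume is 119,890 × €89.54 = €10,734,950.60.
Subtracting fixed costs: EBIT = €10,734,950.60 − €3,926,700 = €6,808,250.60.
After interest of €1,317,200.00, pre-tax earnings = €5,491,050.60.
Degree of combined leverage = contribution ÷ (EBIT − I) = €10,734,950.60 ÷ €5,491,050.60 = 1.9550.
EPS therefore changes by 1.9550 × (-5.5%) = -10.8%.

-10.8%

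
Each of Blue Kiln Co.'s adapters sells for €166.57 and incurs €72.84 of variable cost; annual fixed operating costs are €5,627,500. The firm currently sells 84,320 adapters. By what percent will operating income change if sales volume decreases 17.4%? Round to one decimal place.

Contribution at this volume is 84,320 × €93.73 = €7,903,313.60.
Subtracting fixed costs: EBIT = €7,903,313.60 − €5,627,500 = €2,275,813.60.
DOL = contribution ÷ EBIT = €7,903,313.60 ÷ €2,275,813.60 = 3.4727.
%ΔEBIT = DOL × %ΔSales = 3.4727 × -17.4% = -60.4%.

-60.4%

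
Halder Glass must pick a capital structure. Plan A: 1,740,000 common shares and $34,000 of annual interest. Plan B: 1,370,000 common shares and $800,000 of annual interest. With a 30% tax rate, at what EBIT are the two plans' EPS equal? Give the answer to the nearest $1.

$3,636,270

At indifference, (EBIT − 34,000)(1 − t)/1,740,000 = (EBIT − 800,000)(1 − t)/1,370,000.
Cancelling (1 − t) and cross-multiplying: 1,370,000·(EBIT − 34,000) = 1,740,000·(EBIT − 800,000).
Solving, EBIT = (800,000·1,740,000 − 34,000·1,370,000) / (1,740,000 − 1,370,000) = 1,345,420,000,000 / 370,000 = 3,636,270.27.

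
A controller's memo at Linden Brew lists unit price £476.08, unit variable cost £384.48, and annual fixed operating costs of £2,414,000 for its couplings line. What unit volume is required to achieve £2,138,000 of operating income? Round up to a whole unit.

Unit CM = price − variable cost = £476.08 − £384.48 = £91.60.
Need Q such that Q × £91.60 − £2,414,000 = £2,138,000, i.e. Q = £4,552,000 / £91.60 = 49,694.32 → 49,695.

49,695 couplings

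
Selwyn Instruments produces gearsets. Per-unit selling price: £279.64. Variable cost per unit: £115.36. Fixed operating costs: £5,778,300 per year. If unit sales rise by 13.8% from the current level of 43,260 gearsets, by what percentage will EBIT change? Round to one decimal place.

Contribution at this volume is 43,260 × £164.28 = £7,106,752.80.
Operating income = contribution − fixed costs = £7,106,752.80 − £5,778,300 = £1,328,452.80.
DOL = contribution ÷ EBIT = £7,106,752.80 ÷ £1,328,452.80 = 5.3496.
So EBIT moves 5.3496 × (+13.8%) = +73.8%.

+73.8%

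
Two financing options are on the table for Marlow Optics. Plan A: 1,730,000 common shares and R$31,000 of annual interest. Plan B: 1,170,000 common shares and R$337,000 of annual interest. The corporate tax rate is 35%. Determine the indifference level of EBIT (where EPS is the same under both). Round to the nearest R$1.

Set EPS_A = EPS_B: (EBIT − R$31,000)(1 − 0.35) ÷ 1,730,000 = (EBIT − R$337,000)(1 − 0.35) ÷ 1,170,000.
Cancelling (1 − t) and cross-multiplying: 1,170,000·(EBIT − 31,000) = 1,730,000·(EBIT − 337,000).
Solving, EBIT = (337,000·1,730,000 − 31,000·1,170,000) / (1,730,000 − 1,170,000) = 546,740,000,000 / 560,000 = 976,321.43.

R$976,321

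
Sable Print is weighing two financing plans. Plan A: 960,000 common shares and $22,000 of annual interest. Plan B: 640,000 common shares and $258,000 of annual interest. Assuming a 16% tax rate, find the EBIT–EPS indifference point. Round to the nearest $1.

Set EPS_A = EPS_B: (EBIT − $22,000)(1 − 0.16) ÷ 960,000 = (EBIT − $258,000)(1 − 0.16) ÷ 640,000.
The (1 − t) factor cancels: (EBIT − 22,000) × 640,000 = (EBIT − 258,000) × 960,000.
EBIT × (960,000 − 640,000) = 258,000 × 960,000 − 22,000 × 640,000 = 233,600,000,000, so EBIT = 233,600,000,000 ÷ 320,000 = 730,000.00.

$730,000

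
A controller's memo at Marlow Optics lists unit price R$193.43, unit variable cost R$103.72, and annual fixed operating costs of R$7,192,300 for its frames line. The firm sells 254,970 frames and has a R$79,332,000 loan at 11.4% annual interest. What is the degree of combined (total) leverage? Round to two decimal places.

Contribution at this volume is 254,970 × R$89.71 = R$22,873,358.70.
EBIT = R$22,873,358.70 − R$7,192,300 = R$15,681,058.70. Interest = R$9,043,848.00.
DOL = R$22,873,358.70 ÷ R$15,681,058.70 = 1.4587; DFL = R$15,681,058.70 ÷ R$6,637,210.70 = 2.3626.
Combined leverage = 1.4587 × 2.3626 = 3.4463.

3.45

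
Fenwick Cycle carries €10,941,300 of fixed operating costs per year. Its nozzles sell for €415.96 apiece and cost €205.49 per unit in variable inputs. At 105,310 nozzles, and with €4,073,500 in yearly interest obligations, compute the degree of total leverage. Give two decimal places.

3.10

Total contribution margin = 105,310 × €210.47 = €22,164,595.70.
Operating income = contribution − fixed costs = €22,164,595.70 − €10,941,300 = €11,223,295.70. Interest = €4,073,500.00.
DOL = €22,164,595.70 ÷ €11,223,295.70 = 1.9749; DFL = €11,223,295.70 ÷ €7,149,795.70 = 1.5697.
Combined leverage = 1.9749 × 1.5697 = 3.1000.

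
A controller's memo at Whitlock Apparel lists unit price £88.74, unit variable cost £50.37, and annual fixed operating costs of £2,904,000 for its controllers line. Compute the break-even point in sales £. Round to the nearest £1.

£6,716,210

CM per unit = £88.74 − £50.37 = £38.37; CM ratio = £38.37 / £88.74 = 0.4324.
Break-even revenue = fixed costs × price ÷ CM = £2,904,000 × £88.74 ÷ £38.37 = £6,716,210.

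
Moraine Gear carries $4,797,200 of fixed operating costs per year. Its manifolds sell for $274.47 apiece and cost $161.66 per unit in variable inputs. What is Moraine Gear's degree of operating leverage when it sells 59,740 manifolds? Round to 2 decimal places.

At 59,740 units, contribution = 59,740 × $112.81 = $6,739,269.40.
Subtracting fixed costs: EBIT = $6,739,269.40 − $4,797,200 = $1,942,069.40.
Degree of operating leverage = $6,739,269.40 / $1,942,069.40 = 3.4701.

3.47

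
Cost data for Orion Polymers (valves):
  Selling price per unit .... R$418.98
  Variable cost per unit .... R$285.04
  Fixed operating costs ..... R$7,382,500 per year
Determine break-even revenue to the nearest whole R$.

CM per unit = R$418.98 − R$285.04 = R$133.94; CM ratio = R$133.94 / R$418.98 = 0.3197.
Break-even sales = FC ÷ CM ratio = R$7,382,500 × R$418.98 / R$133.94 = R$23,093,324.

R$23,093,324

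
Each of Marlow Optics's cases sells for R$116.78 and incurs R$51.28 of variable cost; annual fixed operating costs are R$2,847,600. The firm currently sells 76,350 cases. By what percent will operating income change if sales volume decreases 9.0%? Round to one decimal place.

-20.9%

Contribution at this volume is 76,350 × R$65.50 = R$5,000,925.00.
EBIT = R$5,000,925.00 − R$2,847,600 = R$2,153,325.00.
So DOL = total CM / EBIT = R$5,000,925.00 / R$2,153,325.00 = 2.3224.
%ΔEBIT = DOL × %ΔSales = 2.3224 × -9.0% = -20.9%.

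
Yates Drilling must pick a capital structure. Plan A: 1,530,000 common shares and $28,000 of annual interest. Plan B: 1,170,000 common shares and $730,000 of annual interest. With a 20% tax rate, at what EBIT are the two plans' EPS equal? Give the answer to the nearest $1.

$3,011,500

At indifference, (EBIT − 28,000)(1 − t)/1,530,000 = (EBIT − 730,000)(1 − t)/1,170,000.
Cancelling (1 − t) and cross-multiplying: 1,170,000·(EBIT − 28,000) = 1,530,000·(EBIT − 730,000).
Solving, EBIT = (730,000·1,530,000 − 28,000·1,170,000) / (1,530,000 − 1,170,000) = 1,084,140,000,000 / 360,000 = 3,011,500.00.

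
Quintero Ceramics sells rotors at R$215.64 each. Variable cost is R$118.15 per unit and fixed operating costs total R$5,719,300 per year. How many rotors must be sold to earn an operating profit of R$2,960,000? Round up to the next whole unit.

89,028 rotors

Unit CM = price − variable cost = R$215.64 − R$118.15 = R$97.49.
Units = (FC + target) / CM = (R$5,719,300 + R$2,960,000) / R$97.49 = 89,027.59, so 89,028 rotors.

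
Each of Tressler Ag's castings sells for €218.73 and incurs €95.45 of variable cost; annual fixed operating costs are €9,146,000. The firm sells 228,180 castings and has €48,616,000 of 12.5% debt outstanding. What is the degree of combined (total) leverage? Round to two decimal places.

2.18

Contribution at this volume is 228,180 × €123.28 = €28,130,030.40.
Subtracting fixed costs: EBIT = €28,130,030.40 − €9,146,000 = €18,984,030.40. Interest = €6,077,000.00.
DOL = €28,130,030.40 ÷ €18,984,030.40 = 1.4818; DFL = €18,984,030.40 ÷ €12,907,030.40 = 1.4708.
DCL = DOL × DFL = 1.4818 × 1.4708 = 2.1794.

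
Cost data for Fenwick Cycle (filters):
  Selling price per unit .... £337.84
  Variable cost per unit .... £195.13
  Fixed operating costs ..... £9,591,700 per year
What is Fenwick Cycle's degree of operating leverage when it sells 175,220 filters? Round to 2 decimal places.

1.62

At 175,220 units, contribution = 175,220 × £142.71 = £25,005,646.20.
EBIT = £25,005,646.20 − £9,591,700 = £15,413,946.20.
Degree of operating leverage = £25,005,646.20 / £15,413,946.20 = 1.6223.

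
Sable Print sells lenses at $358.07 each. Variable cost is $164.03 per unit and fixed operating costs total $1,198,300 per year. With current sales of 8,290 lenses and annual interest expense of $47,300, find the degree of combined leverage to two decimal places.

4.43

Total contribution margin = 8,290 × $194.04 = $1,608,591.60.
Operating income = contribution − fixed costs = $1,608,591.60 − $1,198,300 = $410,291.60. Interest = $47,300.00.
DOL = $1,608,591.60 ÷ $410,291.60 = 3.9206; DFL = $410,291.60 ÷ $362,991.60 = 1.1303.
DCL = DOL × DFL = 3.9206 × 1.1303 = 4.4315.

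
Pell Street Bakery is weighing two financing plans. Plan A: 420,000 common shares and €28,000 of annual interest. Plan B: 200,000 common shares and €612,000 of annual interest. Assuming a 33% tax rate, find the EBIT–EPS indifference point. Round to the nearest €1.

€1,142,909

At indifference, (EBIT − 28,000)(1 − t)/420,000 = (EBIT − 612,000)(1 − t)/200,000.
The (1 − t) factor cancels: (EBIT − 28,000) × 200,000 = (EBIT − 612,000) × 420,000.
Solving, EBIT = (612,000·420,000 − 28,000·200,000) / (420,000 − 200,000) = 251,440,000,000 / 220,000 = 1,142,909.09.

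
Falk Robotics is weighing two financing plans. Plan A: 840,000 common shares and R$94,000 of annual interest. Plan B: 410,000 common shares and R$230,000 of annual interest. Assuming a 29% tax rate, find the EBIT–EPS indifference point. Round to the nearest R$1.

R$359,674

At indifference, (EBIT − 94,000)(1 − t)/840,000 = (EBIT − 230,000)(1 − t)/410,000.
The (1 − t) factor cancels: (EBIT − 94,000) × 410,000 = (EBIT − 230,000) × 840,000.
EBIT × (840,000 − 410,000) = 230,000 × 840,000 − 94,000 × 410,000 = 154,660,000,000, so EBIT = 154,660,000,000 ÷ 430,000 = 359,674.42.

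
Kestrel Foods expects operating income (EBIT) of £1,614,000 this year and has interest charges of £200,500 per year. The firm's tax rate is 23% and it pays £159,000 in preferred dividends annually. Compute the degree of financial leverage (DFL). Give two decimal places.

Annual interest charges come to £200,500.00.
Preferred dividends grossed up pre-tax: £159,000 / (1 − 0.23) = £206,493.51.
DFL = EBIT ÷ [EBIT − I − D_p/(1−t)] = £1,614,000 ÷ [£1,614,000 − £200,500.00 − £206,493.51] = £1,614,000 ÷ £1,207,006.49 = 1.3372.

1.34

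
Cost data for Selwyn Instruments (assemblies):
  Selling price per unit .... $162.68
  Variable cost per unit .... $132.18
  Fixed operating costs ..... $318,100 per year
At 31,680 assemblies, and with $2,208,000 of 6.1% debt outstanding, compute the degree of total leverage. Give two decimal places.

1.88

Total contribution margin = 31,680 × $30.50 = $966,240.00.
EBIT = $966,240.00 − $318,100 = $648,140.00. Interest = $134,688.00.
DOL = $966,240.00 ÷ $648,140.00 = 1.4908; DFL = $648,140.00 ÷ $513,452.00 = 1.2623.
DCL = DOL × DFL = 1.4908 × 1.2623 = 1.8818.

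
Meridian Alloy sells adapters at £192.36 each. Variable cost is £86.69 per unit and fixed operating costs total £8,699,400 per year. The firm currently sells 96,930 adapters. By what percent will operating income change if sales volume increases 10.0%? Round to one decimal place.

+66.4%

Contribution at this volume is 96,930 × £105.67 = £10,242,593.10.
Subtracting fixed costs: EBIT = £10,242,593.10 − £8,699,400 = £1,543,193.10.
DOL = contribution ÷ EBIT = £10,242,593.10 ÷ £1,543,193.10 = 6.6373.
So EBIT moves 6.6373 × (+10.0%) = +66.4%.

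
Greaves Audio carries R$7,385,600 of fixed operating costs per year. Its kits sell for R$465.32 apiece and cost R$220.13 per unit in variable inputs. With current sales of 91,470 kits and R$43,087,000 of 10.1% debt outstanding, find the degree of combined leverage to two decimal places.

2.10

Contribution at this volume is 91,470 × R$245.19 = R$22,427,529.30.
EBIT = R$22,427,529.30 − R$7,385,600 = R$15,041,929.30. Interest = R$4,351,787.00.
DOL = R$22,427,529.30 ÷ R$15,041,929.30 = 1.4910; DFL = R$15,041,929.30 ÷ R$10,690,142.30 = 1.4071.
Combined leverage = 1.4910 × 1.4071 = 2.0980.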